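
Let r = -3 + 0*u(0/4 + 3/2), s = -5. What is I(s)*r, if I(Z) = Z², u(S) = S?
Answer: -75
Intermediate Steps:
r = -3 (r = -3 + 0*(0/4 + 3/2) = -3 + 0*(0*(¼) + 3*(½)) = -3 + 0*(0 + 3/2) = -3 + 0*(3/2) = -3 + 0 = -3)
I(s)*r = (-5)²*(-3) = 25*(-3) = -75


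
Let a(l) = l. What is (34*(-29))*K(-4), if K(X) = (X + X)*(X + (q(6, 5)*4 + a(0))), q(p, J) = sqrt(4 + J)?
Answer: 63104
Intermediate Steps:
K(X) = 2*X*(12 + X) (K(X) = (X + X)*(X + (sqrt(4 + 5)*4 + 0)) = (2*X)*(X + (sqrt(9)*4 + 0)) = (2*X)*(X + (3*4 + 0)) = (2*X)*(X + (12 + 0)) = (2*X)*(X + 12) = (2*X)*(12 + X) = 2*X*(12 + X))
(34*(-29))*K(-4) = (34*(-29))*(2*(-4)*(12 - 4)) = -1972*(-4)*8 = -986*(-64) = 63104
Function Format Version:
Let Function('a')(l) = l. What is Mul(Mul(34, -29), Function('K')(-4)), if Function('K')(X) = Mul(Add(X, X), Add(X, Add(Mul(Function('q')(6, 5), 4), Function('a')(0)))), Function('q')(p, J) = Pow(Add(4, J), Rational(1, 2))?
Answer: 63104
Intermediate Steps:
Function('K')(X) = Mul(2, X, Add(12, X)) (Function('K')(X) = Mul(Add(X, X), Add(X, Add(Mul(Pow(Add(4, 5), Rational(1, 2)), 4), 0))) = Mul(Mul(2, X), Add(X, Add(Mul(Pow(9, Rational(1, 2)), 4), 0))) = Mul(Mul(2, X), Add(X, Add(Mul(3, 4), 0))) = Mul(Mul(2, X), Add(X, Add(12, 0))) = Mul(Mul(2, X), Add(X, 12)) = Mul(Mul(2, X), Add(12, X)) = Mul(2, X, Add(12, X)))
Mul(Mul(34, -29), Function('K')(-4)) = Mul(Mul(34, -29), Mul(2, -4, Add(12, -4))) = Mul(-986, Mul(2, -4, 8)) = Mul(-986, -64) = 63104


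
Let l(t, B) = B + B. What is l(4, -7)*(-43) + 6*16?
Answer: 698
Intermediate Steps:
l(t, B) = 2*B
l(4, -7)*(-43) + 6*16 = (2*(-7))*(-43) + 6*16 = -14*(-43) + 96 = 602 + 96 = 698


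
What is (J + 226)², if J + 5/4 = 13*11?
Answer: 2163841/16 ≈ 1.3524e+5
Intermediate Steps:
J = 567/4 (J = -5/4 + 13*11 = -5/4 + 143 = 567/4 ≈ 141.75)
(J + 226)² = (567/4 + 226)² = (1471/4)² = 2163841/16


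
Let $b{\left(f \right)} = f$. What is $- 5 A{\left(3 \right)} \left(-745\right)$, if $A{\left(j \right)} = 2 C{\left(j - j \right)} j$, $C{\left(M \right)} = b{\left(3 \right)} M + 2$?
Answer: $44700$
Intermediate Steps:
$C{\left(M \right)} = 2 + 3 M$ ($C{\left(M \right)} = 3 M + 2 = 2 + 3 M$)
$A{\left(j \right)} = 4 j$ ($A{\left(j \right)} = 2 \left(2 + 3 \left(j - j\right)\right) j = 2 \left(2 + 3 \cdot 0\right) j = 2 \left(2 + 0\right) j = 2 \cdot 2 j = 4 j$)
$- 5 A{\left(3 \right)} \left(-745\right) = - 5 \cdot 4 \cdot 3 \left(-745\right) = \left(-5\right) 12 \left(-745\right) = \left(-60\right) \left(-745\right) = 44700$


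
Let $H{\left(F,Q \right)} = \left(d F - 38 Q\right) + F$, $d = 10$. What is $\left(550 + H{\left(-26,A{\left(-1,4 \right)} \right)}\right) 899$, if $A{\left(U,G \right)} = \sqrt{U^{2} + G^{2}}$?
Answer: $237336 - 34162 \sqrt{17} \approx 96483.0$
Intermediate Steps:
$A{\left(U,G \right)} = \sqrt{G^{2} + U^{2}}$
$H{\left(F,Q \right)} = - 38 Q + 11 F$ ($H{\left(F,Q \right)} = \left(10 F - 38 Q\right) + F = \left(- 38 Q + 10 F\right) + F = - 38 Q + 11 F$)
$\left(550 + H{\left(-26,A{\left(-1,4 \right)} \right)}\right) 899 = \left(550 - \left(286 + 38 \sqrt{4^{2} + \left(-1\right)^{2}}\right)\right) 899 = \left(550 - \left(286 + 38 \sqrt{16 + 1}\right)\right) 899 = \left(550 - \left(286 + 38 \sqrt{17}\right)\right) 899 = \left(264 - 38 \sqrt{17}\right) 899 = 237336 - 34162 \sqrt{17}$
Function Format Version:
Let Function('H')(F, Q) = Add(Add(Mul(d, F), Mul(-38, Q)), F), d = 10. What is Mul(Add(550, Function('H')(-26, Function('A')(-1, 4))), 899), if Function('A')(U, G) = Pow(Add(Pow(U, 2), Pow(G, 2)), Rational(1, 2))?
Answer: Add(237336, Mul(-34162, Pow(17, Rational(1, 2)))) ≈ 96483.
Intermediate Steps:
Function('A')(U, G) = Pow(Add(Pow(G, 2), Pow(U, 2)), Rational(1, 2))
Function('H')(F, Q) = Add(Mul(-38, Q), Mul(11, F)) (Function('H')(F, Q) = Add(Add(Mul(10, F), Mul(-38, Q)), F) = Add(Add(Mul(-38, Q), Mul(10, F)), F) = Add(Mul(-38, Q), Mul(11, F)))
Mul(Add(550, Function('H')(-26, Function('A')(-1, 4))), 899) = Mul(Add(550, Add(Mul(-38, Pow(Add(Pow(4, 2), Pow(-1, 2)), Rational(1, 2))), Mul(11, -26))), 899) = Mul(Add(550, Add(Mul(-38, Pow(Add(16, 1), Rational(1, 2))), -286)), 899) = Mul(Add(550, Add(Mul(-38, Pow(17, Rational(1, 2))), -286)), 899) = Mul(Add(550, Add(-286, Mul(-38, Pow(17, Rational(1, 2))))), 899) = Mul(Add(264, Mul(-38, Pow(17, Rational(1, 2)))), 899) = Add(237336, Mul(-34162, Pow(17, Rational(1, 2))))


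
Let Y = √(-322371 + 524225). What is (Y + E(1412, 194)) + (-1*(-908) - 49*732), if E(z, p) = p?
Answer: -34766 + √201854 ≈ -34317.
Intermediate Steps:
Y = √201854 ≈ 449.28
(Y + E(1412, 194)) + (-1*(-908) - 49*732) = (√201854 + 194) + (-1*(-908) - 49*732) = (194 + √201854) + (908 - 35868) = (194 + √201854) - 34960 = -34766 + √201854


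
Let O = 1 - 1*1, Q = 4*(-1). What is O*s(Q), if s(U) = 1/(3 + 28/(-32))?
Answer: 0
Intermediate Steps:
Q = -4
O = 0 (O = 1 - 1 = 0)
s(U) = 8/17 (s(U) = 1/(3 + 28*(-1/32)) = 1/(3 - 7/8) = 1/(17/8) = 8/17)
O*s(Q) = 0*(8/17) = 0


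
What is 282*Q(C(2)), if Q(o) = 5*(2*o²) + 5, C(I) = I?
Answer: 12690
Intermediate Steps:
Q(o) = 5 + 10*o² (Q(o) = 10*o² + 5 = 5 + 10*o²)
282*Q(C(2)) = 282*(5 + 10*2²) = 282*(5 + 10*4) = 282*(5 + 40) = 282*45 = 12690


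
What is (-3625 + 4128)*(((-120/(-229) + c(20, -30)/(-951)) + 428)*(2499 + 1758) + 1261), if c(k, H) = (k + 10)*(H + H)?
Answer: 66950579370943/72593 ≈ 9.2227e+8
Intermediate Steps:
c(k, H) = 2*H*(10 + k) (c(k, H) = (10 + k)*(2*H) = 2*H*(10 + k))
(-3625 + 4128)*(((-120/(-229) + c(20, -30)/(-951)) + 428)*(2499 + 1758) + 1261) = (-3625 + 4128)*(((-120/(-229) + (2*(-30)*(10 + 20))/(-951)) + 428)*(2499 + 1758) + 1261) = 503*(((-120*(-1/229) + (2*(-30)*30)*(-1/951)) + 428)*4257 + 1261) = 503*(((120/229 - 1800*(-1/951)) + 428)*4257 + 1261) = 503*(((120/229 + 600/317) + 428)*4257 + 1261) = 503*((175440/72593 + 428)*4257 + 1261) = 503*((31245244/72593)*4257 + 1261) = 503*(133011003708/72593 + 1261) = 503*(133102543481/72593) = 66950579370943/72593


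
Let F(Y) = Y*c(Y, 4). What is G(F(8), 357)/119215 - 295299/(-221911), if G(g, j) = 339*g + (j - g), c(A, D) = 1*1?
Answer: 35883339856/26455119865 ≈ 1.3564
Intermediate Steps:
c(A, D) = 1
F(Y) = Y (F(Y) = Y*1 = Y)
G(g, j) = j + 338*g
G(F(8), 357)/119215 - 295299/(-221911) = (357 + 338*8)/119215 - 295299/(-221911) = (357 + 2704)*(1/119215) - 295299*(-1/221911) = 3061*(1/119215) + 295299/221911 = 3061/119215 + 295299/221911 = 35883339856/26455119865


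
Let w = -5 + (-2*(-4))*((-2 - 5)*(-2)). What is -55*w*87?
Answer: -511995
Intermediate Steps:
w = 107 (w = -5 + (-1*(-8))*(-7*(-2)) = -5 + 8*14 = -5 + 112 = 107)
-55*w*87 = -55*107*87 = -5885*87 = -511995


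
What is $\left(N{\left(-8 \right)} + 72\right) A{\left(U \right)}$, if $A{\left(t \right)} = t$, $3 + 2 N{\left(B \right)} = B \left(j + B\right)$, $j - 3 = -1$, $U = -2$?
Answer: $-189$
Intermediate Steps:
$j = 2$ ($j = 3 - 1 = 2$)
$N{\left(B \right)} = - \frac{3}{2} + \frac{B \left(2 + B\right)}{2}$
$\left(N{\left(-8 \right)} + 72\right) A{\left(U \right)} = \left(\left(- \frac{3}{2} - 8 + \frac{\left(-8\right)^{2}}{2}\right) + 72\right) \left(-2\right) = \left(\left(- \frac{3}{2} - 8 + \frac{1}{2} \cdot 64\right) + 72\right) \left(-2\right) = \left(\left(- \frac{3}{2} - 8 + 32\right) + 72\right) \left(-2\right) = \left(\frac{45}{2} + 72\right) \left(-2\right) = \frac{189}{2} \left(-2\right) = -189$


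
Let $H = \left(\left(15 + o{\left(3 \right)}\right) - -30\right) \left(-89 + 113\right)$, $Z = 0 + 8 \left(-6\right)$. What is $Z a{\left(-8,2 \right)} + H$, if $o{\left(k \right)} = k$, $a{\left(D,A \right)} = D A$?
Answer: $1920$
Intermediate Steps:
$Z = -48$ ($Z = 0 - 48 = -48$)
$a{\left(D,A \right)} = A D$
$H = 1152$ ($H = \left(\left(15 + 3\right) - -30\right) \left(-89 + 113\right) = \left(18 + 30\right) 24 = 48 \cdot 24 = 1152$)
$Z a{\left(-8,2 \right)} + H = - 48 \cdot 2 \left(-8\right) + 1152 = \left(-48\right) \left(-16\right) + 1152 = 768 + 1152 = 1920$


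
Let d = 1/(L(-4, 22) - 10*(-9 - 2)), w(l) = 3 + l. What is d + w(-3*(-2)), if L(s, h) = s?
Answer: 955/106 ≈ 9.0094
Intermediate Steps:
d = 1/106 (d = 1/(-4 - 10*(-9 - 2)) = 1/(-4 - 10*(-11)) = 1/(-4 + 110) = 1/106 ≈ 0.0094340)
d + w(-3*(-2)) = 1/106 + (3 - 3*(-2)) = 1/106 + (3 + 6) = 1/106 + 9 = 955/106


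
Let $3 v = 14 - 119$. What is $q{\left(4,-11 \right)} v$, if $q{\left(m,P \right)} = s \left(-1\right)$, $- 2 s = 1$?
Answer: $- \frac{35}{2} \approx -17.5$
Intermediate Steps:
$s = - \frac{1}{2}$ ($s = \left(- \frac{1}{2}\right) 1 = - \frac{1}{2} \approx -0.5$)
$q{\left(m,P \right)} = \frac{1}{2}$ ($q{\left(m,P \right)} = \left(- \frac{1}{2}\right) \left(-1\right) = \frac{1}{2}$)
$v = -35$ ($v = \frac{14 - 119}{3} = \frac{1}{3} \left(-105\right) = -35$)
$q{\left(4,-11 \right)} v = \frac{1}{2} \left(-35\right) = - \frac{35}{2}$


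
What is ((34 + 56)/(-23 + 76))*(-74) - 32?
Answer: -8356/53 ≈ -157.66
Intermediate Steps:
((34 + 56)/(-23 + 76))*(-74) - 32 = (90/53)*(-74) - 32 = -6660/53 - 32 = -8356/53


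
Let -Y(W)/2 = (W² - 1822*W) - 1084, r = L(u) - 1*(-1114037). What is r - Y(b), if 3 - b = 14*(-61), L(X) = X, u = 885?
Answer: -541256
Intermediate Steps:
b = 857 (b = 3 - 14*(-61) = 3 - 1*(-854) = 3 + 854 = 857)
r = 1114922 (r = 885 - 1*(-1114037) = 885 + 1114037 = 1114922)
Y(W) = 2168 - 2*W² + 3644*W (Y(W) = -2*((W² - 1822*W) - 1084) = -2*(-1084 + W² - 1822*W) = 2168 - 2*W² + 3644*W)
r - Y(b) = 1114922 - (2168 - 2*857² + 3644*857) = 1114922 - (2168 - 2*734449 + 3122908) = 1114922 - (2168 - 1468898 + 3122908) = 1114922 - 1*1656178 = 1114922 - 1656178 = -541256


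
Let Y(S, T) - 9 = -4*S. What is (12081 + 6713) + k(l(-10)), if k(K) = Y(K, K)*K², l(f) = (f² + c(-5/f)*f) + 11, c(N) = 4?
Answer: -1367481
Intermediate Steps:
Y(S, T) = 9 - 4*S
l(f) = 11 + f² + 4*f (l(f) = (f² + 4*f) + 11 = 11 + f² + 4*f)
k(K) = K²*(9 - 4*K) (k(K) = (9 - 4*K)*K² = K²*(9 - 4*K))
(12081 + 6713) + k(l(-10)) = (12081 + 6713) + (11 + (-10)² + 4*(-10))²*(9 - 4*(11 + (-10)² + 4*(-10))) = 18794 + (11 + 100 - 40)²*(9 - 4*(11 + 100 - 40)) = 18794 + 71²*(9 - 4*71) = 18794 + 5041*(9 - 284) = 18794 + 5041*(-275) = 18794 - 1386275 = -1367481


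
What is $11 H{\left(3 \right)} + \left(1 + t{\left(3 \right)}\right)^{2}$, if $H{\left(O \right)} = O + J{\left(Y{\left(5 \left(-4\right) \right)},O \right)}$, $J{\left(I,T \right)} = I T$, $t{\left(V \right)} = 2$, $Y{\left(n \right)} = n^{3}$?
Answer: $-263958$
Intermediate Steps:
$H{\left(O \right)} = - 7999 O$ ($H{\left(O \right)} = O + \left(5 \left(-4\right)\right)^{3} O = O + \left(-20\right)^{3} O = O - 8000 O = - 7999 O$)
$11 H{\left(3 \right)} + \left(1 + t{\left(3 \right)}\right)^{2} = 11 \left(\left(-7999\right) 3\right) + \left(1 + 2\right)^{2} = 11 \left(-23997\right) + 3^{2} = -263967 + 9 = -263958$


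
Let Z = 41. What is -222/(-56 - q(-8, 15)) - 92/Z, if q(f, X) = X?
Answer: 2570/2911 ≈ 0.88286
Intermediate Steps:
-222/(-56 - q(-8, 15)) - 92/Z = -222/(-56 - 1*15) - 92/41 = -222/(-56 - 15) - 92*1/41 = -222/(-71) - 92/41 = -222*(-1/71) - 92/41 = 222/71 - 92/41 = 2570/2911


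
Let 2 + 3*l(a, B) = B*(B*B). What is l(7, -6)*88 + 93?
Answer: -18905/3 ≈ -6301.7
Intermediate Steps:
l(a, B) = -2/3 + B**3/3 (l(a, B) = -2/3 + (B*(B*B))/3 = -2/3 + (B*B**2)/3 = -2/3 + B**3/3)
l(7, -6)*88 + 93 = (-2/3 + (1/3)*(-6)**3)*88 + 93 = (-2/3 + (1/3)*(-216))*88 + 93 = (-2/3 - 72)*88 + 93 = -218/3*88 + 93 = -19184/3 + 93 = -18905/3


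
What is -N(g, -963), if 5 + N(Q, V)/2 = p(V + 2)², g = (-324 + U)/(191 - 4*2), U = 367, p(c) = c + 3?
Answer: -1835518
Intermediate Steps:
p(c) = 3 + c
g = 43/183 (g = (-324 + 367)/(191 - 4*2) = 43/(191 - 8) = 43/183 ≈ 0.23497)
N(Q, V) = -10 + 2*(5 + V)² (N(Q, V) = -10 + 2*(3 + (V + 2))² = -10 + 2*(3 + (2 + V))² = -10 + 2*(5 + V)²)
-N(g, -963) = -(-10 + 2*(5 - 963)²) = -(-10 + 2*(-958)²) = -(-10 + 2*917764) = -(-10 + 1835528) = -1*1835518 = -1835518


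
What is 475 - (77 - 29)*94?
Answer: -4037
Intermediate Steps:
475 - (77 - 29)*94 = 475 - 48*94 = 475 - 1*4512 = 475 - 4512 = -4037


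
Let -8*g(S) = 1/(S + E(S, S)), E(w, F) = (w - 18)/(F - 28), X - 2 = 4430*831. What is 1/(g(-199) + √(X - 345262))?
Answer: -81640096/431509591771565751 + 129346683904*√3336070/431509591771565751 ≈ 0.00054750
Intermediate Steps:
X = 3681332 (X = 2 + 4430*831 = 2 + 3681330 = 3681332)
E(w, F) = (-18 + w)/(-28 + F)
g(S) = -1/(8*(S + (-18 + S)/(-28 + S)))
1/(g(-199) + √(X - 345262)) = 1/((28 - 1*(-199))/(8*(-18 + (-199)² - 27*(-199))) + √(3681332 - 345262)) = 1/((28 + 199)/(8*(-18 + 39601 + 5373)) + √3336070) = 1/((⅛)*227/44956 + √3336070) = 1/((⅛)*(1/44956)*227 + √3336070) = 1/(227/359648 + √3336070)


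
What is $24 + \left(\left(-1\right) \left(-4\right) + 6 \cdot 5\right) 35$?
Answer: $1214$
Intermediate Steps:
$24 + \left(\left(-1\right) \left(-4\right) + 6 \cdot 5\right) 35 = 24 + \left(4 + 30\right) 35 = 24 + 34 \cdot 35 = 24 + 1190 = 1214$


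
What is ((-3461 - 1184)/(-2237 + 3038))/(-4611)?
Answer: 4645/3693411 ≈ 0.0012576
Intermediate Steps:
((-3461 - 1184)/(-2237 + 3038))/(-4611) = -4645/801*(-1/4611) = 4645/3693411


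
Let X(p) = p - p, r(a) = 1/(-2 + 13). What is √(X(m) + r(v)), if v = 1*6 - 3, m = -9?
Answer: √11/11 ≈ 0.30151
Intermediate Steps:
v = 3 (v = 6 - 3 = 3)
r(a) = 1/11
X(p) = 0
√(X(m) + r(v)) = √(0 + 1/11) = √(1/11) = √11/11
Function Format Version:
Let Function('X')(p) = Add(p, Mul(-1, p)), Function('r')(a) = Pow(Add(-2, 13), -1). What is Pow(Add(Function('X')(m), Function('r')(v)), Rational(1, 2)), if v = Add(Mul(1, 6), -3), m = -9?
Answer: Mul(Rational(1, 11), Pow(11, Rational(1, 2))) ≈ 0.30151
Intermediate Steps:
v = 3 (v = Add(6, -3) = 3)
Function('r')(a) = Rational(1, 11) (Function('r')(a) = Pow(11, -1) = Rational(1, 11))
Function('X')(p) = 0
Pow(Add(Function('X')(m), Function('r')(v)), Rational(1, 2)) = Pow(Add(0, Rational(1, 11)), Rational(1, 2)) = Pow(Rational(1, 11), Rational(1, 2)) = Mul(Rational(1, 11), Pow(11, Rational(1, 2)))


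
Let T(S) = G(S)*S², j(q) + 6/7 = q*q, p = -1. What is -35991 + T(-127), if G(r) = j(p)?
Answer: -235808/7 ≈ -33687.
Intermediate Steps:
j(q) = -6/7 + q² (j(q) = -6/7 + q*q = -6/7 + q²)
G(r) = ⅐ (G(r) = -6/7 + (-1)² = -6/7 + 1 = ⅐)
T(S) = S²/7
-35991 + T(-127) = -35991 + (⅐)*(-127)² = -35991 + (⅐)*16129 = -35991 + 16129/7 = -235808/7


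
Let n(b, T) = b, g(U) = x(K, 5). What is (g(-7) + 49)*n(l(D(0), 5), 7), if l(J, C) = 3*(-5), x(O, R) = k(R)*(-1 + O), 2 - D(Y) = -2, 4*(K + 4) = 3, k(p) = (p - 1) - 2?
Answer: -1215/2 ≈ -607.50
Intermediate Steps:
k(p) = -3 + p (k(p) = (-1 + p) - 2 = -3 + p)
K = -13/4 (K = -4 + (1/4)*3 = -4 + 3/4 = -13/4 ≈ -3.2500)
D(Y) = 4 (D(Y) = 2 - 1*(-2) = 2 + 2 = 4)
x(O, R) = (-1 + O)*(-3 + R) (x(O, R) = (-3 + R)*(-1 + O) = (-1 + O)*(-3 + R))
g(U) = -17/2 (g(U) = (-1 - 13/4)*(-3 + 5) = -17/4*2 = -17/2)
l(J, C) = -15
(g(-7) + 49)*n(l(D(0), 5), 7) = (-17/2 + 49)*(-15) = (81/2)*(-15) = -1215/2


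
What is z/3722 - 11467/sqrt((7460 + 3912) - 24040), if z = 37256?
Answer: 18628/1861 + 11467*I*sqrt(3167)/6334 ≈ 10.01 + 101.88*I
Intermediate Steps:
z/3722 - 11467/sqrt((7460 + 3912) - 24040) = 37256/3722 - 11467/sqrt((7460 + 3912) - 24040) = 37256*(1/3722) - 11467/sqrt(11372 - 24040) = 18628/1861 - 11467*(-I*sqrt(3167)/6334) = 18628/1861 - (-11467)*I*sqrt(3167)/6334 = 18628/1861 + 11467*I*sqrt(3167)/6334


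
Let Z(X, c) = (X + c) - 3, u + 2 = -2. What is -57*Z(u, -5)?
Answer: 684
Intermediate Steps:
u = -4 (u = -2 - 2 = -4)
Z(X, c) = -3 + X + c
-57*Z(u, -5) = -57*(-3 - 4 - 5) = -57*(-12) = 684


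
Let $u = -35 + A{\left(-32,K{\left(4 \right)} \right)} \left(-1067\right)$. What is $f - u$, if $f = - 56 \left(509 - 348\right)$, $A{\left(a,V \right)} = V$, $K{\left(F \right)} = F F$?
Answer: $8091$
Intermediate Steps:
$K{\left(F \right)} = F^{2}$
$f = -9016$ ($f = \left(-56\right) 161 = -9016$)
$u = -17107$ ($u = -35 + 4^{2} \left(-1067\right) = -35 + 16 \left(-1067\right) = -35 - 17072 = -17107$)
$f - u = -9016 - -17107 = -9016 + 17107 = 8091$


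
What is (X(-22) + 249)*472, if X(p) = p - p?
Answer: 117528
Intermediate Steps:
X(p) = 0
(X(-22) + 249)*472 = (0 + 249)*472 = 249*472 = 117528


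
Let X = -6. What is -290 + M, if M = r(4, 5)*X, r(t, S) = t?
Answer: -314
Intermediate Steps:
M = -24 (M = 4*(-6) = -24)
-290 + M = -290 - 24 = -314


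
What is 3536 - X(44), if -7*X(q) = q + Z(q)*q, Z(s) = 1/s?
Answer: 24797/7 ≈ 3542.4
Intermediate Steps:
X(q) = -⅐ - q/7 (X(q) = -(q + q/q)/7 = -(q + 1)/7 = -(1 + q)/7 = -⅐ - q/7)
3536 - X(44) = 3536 - (-⅐ - ⅐*44) = 3536 - (-⅐ - 44/7) = 3536 - 1*(-45/7) = 3536 + 45/7 = 24797/7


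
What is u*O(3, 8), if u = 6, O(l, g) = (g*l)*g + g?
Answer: 1200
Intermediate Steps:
O(l, g) = g + l*g**2 (O(l, g) = l*g**2 + g = g + l*g**2)
u*O(3, 8) = 6*(8*(1 + 8*3)) = 6*(8*(1 + 24)) = 6*(8*25) = 6*200 = 1200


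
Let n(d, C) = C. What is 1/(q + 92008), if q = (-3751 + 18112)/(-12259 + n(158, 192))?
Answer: 12067/1110246175 ≈ 1.0869e-5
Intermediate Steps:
q = -14361/12067 (q = (-3751 + 18112)/(-12259 + 192) = 14361/(-12067) = 14361*(-1/12067) = -14361/12067 ≈ -1.1901)
1/(q + 92008) = 1/(-14361/12067 + 92008) = 1/(1110246175/12067) = 12067/1110246175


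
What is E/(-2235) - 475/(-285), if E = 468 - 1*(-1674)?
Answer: 1583/2235 ≈ 0.70828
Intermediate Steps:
E = 2142 (E = 468 + 1674 = 2142)
E/(-2235) - 475/(-285) = 2142/(-2235) - 475/(-285) = 2142*(-1/2235) - 475*(-1/285) = -714/745 + 5/3 = 1583/2235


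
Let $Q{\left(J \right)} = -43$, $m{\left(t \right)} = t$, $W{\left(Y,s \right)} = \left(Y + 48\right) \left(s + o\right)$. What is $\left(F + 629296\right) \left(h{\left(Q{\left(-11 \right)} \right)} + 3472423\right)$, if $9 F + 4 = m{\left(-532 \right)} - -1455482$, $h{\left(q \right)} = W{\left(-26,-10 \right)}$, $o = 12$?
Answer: $2746570923430$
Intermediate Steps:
$W{\left(Y,s \right)} = \left(12 + s\right) \left(48 + Y\right)$ ($W{\left(Y,s \right)} = \left(Y + 48\right) \left(s + 12\right) = \left(48 + Y\right) \left(12 + s\right) = \left(12 + s\right) \left(48 + Y\right)$)
$h{\left(q \right)} = 44$ ($h{\left(q \right)} = 576 + 12 \left(-26\right) + 48 \left(-10\right) - -260 = 576 - 312 - 480 + 260 = 44$)
$F = \frac{484982}{3}$ ($F = - \frac{4}{9} + \frac{-532 - -1455482}{9} = - \frac{4}{9} + \frac{-532 + 1455482}{9} = - \frac{4}{9} + \frac{1}{9} \cdot 1454950 = - \frac{4}{9} + \frac{1454950}{9} = \frac{484982}{3} \approx 1.6166 \cdot 10^{5}$)
$\left(F + 629296\right) \left(h{\left(Q{\left(-11 \right)} \right)} + 3472423\right) = \left(\frac{484982}{3} + 629296\right) \left(44 + 3472423\right) = \frac{2372870}{3} \cdot 3472467 = 2746570923430$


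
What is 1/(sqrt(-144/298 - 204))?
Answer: -I*sqrt(1134933)/15234 ≈ -0.069931*I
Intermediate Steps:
1/(sqrt(-144/298 - 204)) = 1/(sqrt(-144*1/298 - 204)) = 1/(sqrt(-72/149 - 204)) = 1/(sqrt(-30468/149)) = 1/(2*I*sqrt(1134933)/149) = -I*sqrt(1134933)/15234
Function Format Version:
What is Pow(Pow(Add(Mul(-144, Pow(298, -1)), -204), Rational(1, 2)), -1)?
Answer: Mul(Rational(-1, 15234), I, Pow(1134933, Rational(1, 2))) ≈ Mul(-0.069931, I)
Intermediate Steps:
Pow(Pow(Add(Mul(-144, Pow(298, -1)), -204), Rational(1, 2)), -1) = Pow(Pow(Add(Mul(-144, Rational(1, 298)), -204), Rational(1, 2)), -1) = Pow(Pow(Add(Rational(-72, 149), -204), Rational(1, 2)), -1) = Pow(Pow(Rational(-30468, 149), Rational(1, 2)), -1) = Pow(Mul(Rational(2, 149), I, Pow(1134933, Rational(1, 2))), -1) = Mul(Rational(-1, 15234), I, Pow(1134933, Rational(1, 2)))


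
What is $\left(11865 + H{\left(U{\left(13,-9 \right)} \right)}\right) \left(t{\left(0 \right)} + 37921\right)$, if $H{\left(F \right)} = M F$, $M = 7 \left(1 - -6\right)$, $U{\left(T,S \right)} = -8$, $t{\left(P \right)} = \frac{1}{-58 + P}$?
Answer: $\frac{25233911241}{58} \approx 4.3507 \cdot 10^{8}$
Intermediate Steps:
$M = 49$ ($M = 7 \left(1 + \left(8 - 2\right)\right) = 7 \left(1 + 6\right) = 7 \cdot 7 = 49$)
$H{\left(F \right)} = 49 F$
$\left(11865 + H{\left(U{\left(13,-9 \right)} \right)}\right) \left(t{\left(0 \right)} + 37921\right) = \left(11865 + 49 \left(-8\right)\right) \left(\frac{1}{-58 + 0} + 37921\right) = \left(11865 - 392\right) \left(\frac{1}{-58} + 37921\right) = 11473 \left(- \frac{1}{58} + 37921\right) = 11473 \cdot \frac{2199417}{58} = \frac{25233911241}{58}$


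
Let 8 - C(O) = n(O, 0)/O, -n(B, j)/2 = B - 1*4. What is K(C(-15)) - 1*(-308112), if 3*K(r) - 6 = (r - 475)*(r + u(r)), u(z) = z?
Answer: 205775378/675 ≈ 3.0485e+5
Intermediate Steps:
n(B, j) = 8 - 2*B (n(B, j) = -2*(B - 1*4) = -2*(B - 4) = -2*(-4 + B) = 8 - 2*B)
C(O) = 8 - (8 - 2*O)/O
K(r) = 2 + 2*r*(-475 + r)/3 (K(r) = 2 + ((r - 475)*(r + r))/3 = 2 + ((-475 + r)*(2*r))/3 = 2 + (2*r*(-475 + r))/3 = 2 + 2*r*(-475 + r)/3)
K(C(-15)) - 1*(-308112) = (2 - 950*(10 - 8/(-15))/3 + 2*(10 - 8/(-15))²/3) - 1*(-308112) = (2 - 950*(10 - 8*(-1/15))/3 + 2*(10 - 8*(-1/15))²/3) + 308112 = (2 - 950*(10 + 8/15)/3 + 2*(10 + 8/15)²/3) + 308112 = (2 - 950/3*158/15 + 2*(158/15)²/3) + 308112 = (2 - 30020/9 + (⅔)*(24964/225)) + 308112 = (2 - 30020/9 + 49928/675) + 308112 = -2200222/675 + 308112 = 205775378/675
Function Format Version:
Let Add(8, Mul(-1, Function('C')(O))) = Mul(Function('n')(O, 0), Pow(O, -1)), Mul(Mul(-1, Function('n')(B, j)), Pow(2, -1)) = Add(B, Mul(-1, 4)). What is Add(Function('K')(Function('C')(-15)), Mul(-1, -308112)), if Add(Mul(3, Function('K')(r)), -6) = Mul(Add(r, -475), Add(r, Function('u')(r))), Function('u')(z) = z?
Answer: Rational(205775378, 675) ≈ 3.0485e+5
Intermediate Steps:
Function('n')(B, j) = Add(8, Mul(-2, B)) (Function('n')(B, j) = Mul(-2, Add(B, Mul(-1, 4))) = Mul(-2, Add(B, -4)) = Mul(-2, Add(-4, B)) = Add(8, Mul(-2, B)))
Function('C')(O) = Add(8, Mul(-1, Pow(O, -1), Add(8, Mul(-2, O)))) (Function('C')(O) = Add(8, Mul(-1, Mul(Add(8, Mul(-2, O)), Pow(O, -1)))) = Add(8, Mul(-1, Mul(Pow(O, -1), Add(8, Mul(-2, O))))) = Add(8, Mul(-1, Pow(O, -1), Add(8, Mul(-2, O)))))
Function('K')(r) = Add(2, Mul(Rational(2, 3), r, Add(-475, r))) (Function('K')(r) = Add(2, Mul(Rational(1, 3), Mul(Add(r, -475), Add(r, r)))) = Add(2, Mul(Rational(1, 3), Mul(Add(-475, r), Mul(2, r)))) = Add(2, Mul(Rational(1, 3), Mul(2, r, Add(-475, r)))) = Add(2, Mul(Rational(2, 3), r, Add(-475, r))))
Add(Function('K')(Function('C')(-15)), Mul(-1, -308112)) = Add(Add(2, Mul(Rational(-950, 3), Add(10, Mul(-8, Pow(-15, -1)))), Mul(Rational(2, 3), Pow(Add(10, Mul(-8, Pow(-15, -1))), 2))), Mul(-1, -308112)) = Add(Add(2, Mul(Rational(-950, 3), Add(10, Mul(-8, Rational(-1, 15)))), Mul(Rational(2, 3), Pow(Add(10, Mul(-8, Rational(-1, 15))), 2))), 308112) = Add(Add(2, Mul(Rational(-950, 3), Add(10, Rational(8, 15))), Mul(Rational(2, 3), Pow(Add(10, Rational(8, 15)), 2))), 308112) = Add(Add(2, Mul(Rational(-950, 3), Rational(158, 15)), Mul(Rational(2, 3), Pow(Rational(158, 15), 2))), 308112) = Add(Add(2, Rational(-30020, 9), Mul(Rational(2, 3), Rational(24964, 225))), 308112) = Add(Add(2, Rational(-30020, 9), Rational(49928, 675)), 308112) = Add(Rational(-2200222, 675), 308112) = Rational(205775378, 675)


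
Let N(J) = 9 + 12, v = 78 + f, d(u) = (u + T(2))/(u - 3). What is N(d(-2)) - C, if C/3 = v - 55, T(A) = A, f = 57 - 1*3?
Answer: -210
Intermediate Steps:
f = 54 (f = 57 - 3 = 54)
d(u) = (2 + u)/(-3 + u) (d(u) = (u + 2)/(u - 3) = (2 + u)/(-3 + u))
v = 132 (v = 78 + 54 = 132)
N(J) = 21
C = 231 (C = 3*(132 - 55) = 3*77 = 231)
N(d(-2)) - C = 21 - 1*231 = 21 - 231 = -210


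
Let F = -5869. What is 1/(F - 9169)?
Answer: -1/15038 ≈ -6.6498e-5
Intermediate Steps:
1/(F - 9169) = 1/(-5869 - 9169) = 1/(-15038) = -1/15038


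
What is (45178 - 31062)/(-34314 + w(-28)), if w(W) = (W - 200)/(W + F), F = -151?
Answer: -1263382/3070989 ≈ -0.41139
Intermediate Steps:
w(W) = (-200 + W)/(-151 + W) (w(W) = (W - 200)/(W - 151) = (-200 + W)/(-151 + W))
(45178 - 31062)/(-34314 + w(-28)) = (45178 - 31062)/(-34314 + (-200 - 28)/(-151 - 28)) = 14116/(-34314 - 228/(-179)) = 14116/(-34314 - 1/179*(-228)) = 14116/(-34314 + 228/179) = 14116/(-6141978/179) = 14116*(-179/6141978) = -1263382/3070989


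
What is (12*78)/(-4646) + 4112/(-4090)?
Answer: -5733148/4750535 ≈ -1.2068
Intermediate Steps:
(12*78)/(-4646) + 4112/(-4090) = 936*(-1/4646) + 4112*(-1/4090) = -468/2323 - 2056/2045 = -5733148/4750535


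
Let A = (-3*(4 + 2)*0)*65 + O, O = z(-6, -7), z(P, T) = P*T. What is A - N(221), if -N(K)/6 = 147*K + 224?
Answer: 196308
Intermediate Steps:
N(K) = -1344 - 882*K (N(K) = -6*(147*K + 224) = -6*(224 + 147*K) = -1344 - 882*K)
O = 42 (O = -6*(-7) = 42)
A = 42 (A = (-3*(4 + 2)*0)*65 + 42 = (-3*6*0)*65 + 42 = -18*0*65 + 42 = 0*65 + 42 = 0 + 42 = 42)
A - N(221) = 42 - (-1344 - 882*221) = 42 - (-1344 - 194922) = 42 - 1*(-196266) = 42 + 196266 = 196308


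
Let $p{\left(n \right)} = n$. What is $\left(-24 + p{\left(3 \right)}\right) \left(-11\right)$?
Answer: $231$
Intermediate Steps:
$\left(-24 + p{\left(3 \right)}\right) \left(-11\right) = \left(-24 + 3\right) \left(-11\right) = \left(-21\right) \left(-11\right) = 231$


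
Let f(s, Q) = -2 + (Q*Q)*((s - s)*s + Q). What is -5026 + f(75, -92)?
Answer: -783716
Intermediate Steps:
f(s, Q) = -2 + Q**3 (f(s, Q) = -2 + Q**2*(0*s + Q) = -2 + Q**2*(0 + Q) = -2 + Q**2*Q = -2 + Q**3)
-5026 + f(75, -92) = -5026 + (-2 + (-92)**3) = -5026 + (-2 - 778688) = -5026 - 778690 = -783716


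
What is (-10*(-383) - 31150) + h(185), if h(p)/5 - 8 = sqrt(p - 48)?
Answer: -27280 + 5*sqrt(137) ≈ -27221.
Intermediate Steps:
h(p) = 40 + 5*sqrt(-48 + p) (h(p) = 40 + 5*sqrt(p - 48) = 40 + 5*sqrt(-48 + p))
(-10*(-383) - 31150) + h(185) = (-10*(-383) - 31150) + (40 + 5*sqrt(-48 + 185)) = (3830 - 31150) + (40 + 5*sqrt(137)) = -27320 + (40 + 5*sqrt(137)) = -27280 + 5*sqrt(137)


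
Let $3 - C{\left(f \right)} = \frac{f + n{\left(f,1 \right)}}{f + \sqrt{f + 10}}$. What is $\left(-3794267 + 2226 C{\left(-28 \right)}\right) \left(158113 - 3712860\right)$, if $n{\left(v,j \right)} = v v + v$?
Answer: $\frac{5318384235978359}{401} - \frac{8640850569624 i \sqrt{2}}{401} \approx 1.3263 \cdot 10^{13} - 3.0474 \cdot 10^{10} i$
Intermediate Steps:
$n{\left(v,j \right)} = v + v^{2}$ ($n{\left(v,j \right)} = v^{2} + v = v + v^{2}$)
$C{\left(f \right)} = 3 - \frac{f + f \left(1 + f\right)}{f + \sqrt{10 + f}}$ ($C{\left(f \right)} = 3 - \frac{f + f \left(1 + f\right)}{f + \sqrt{f + 10}} = 3 - \frac{f + f \left(1 + f\right)}{f + \sqrt{10 + f}}$)
$\left(-3794267 + 2226 C{\left(-28 \right)}\right) \left(158113 - 3712860\right) = \left(-3794267 + 2226 \frac{-28 - \left(-28\right)^{2} + 3 \sqrt{10 - 28}}{-28 + \sqrt{10 - 28}}\right) \left(158113 - 3712860\right) = \left(-3794267 + 2226 \frac{-28 - 784 + 3 \sqrt{-18}}{-28 + \sqrt{-18}}\right) \left(-3554747\right) = \left(-3794267 + 2226 \frac{-28 - 784 + 3 \cdot 3 i \sqrt{2}}{-28 + 3 i \sqrt{2}}\right) \left(-3554747\right) = \left(-3794267 + 2226 \frac{-28 - 784 + 9 i \sqrt{2}}{-28 + 3 i \sqrt{2}}\right) \left(-3554747\right) = \left(-3794267 + 2226 \frac{-812 + 9 i \sqrt{2}}{-28 + 3 i \sqrt{2}}\right) \left(-3554747\right) = \left(-3794267 + \frac{2226 \left(-812 + 9 i \sqrt{2}\right)}{-28 + 3 i \sqrt{2}}\right) \left(-3554747\right) = 13487659235449 - \frac{7912866822 \left(-812 + 9 i \sqrt{2}\right)}{-28 + 3 i \sqrt{2}}$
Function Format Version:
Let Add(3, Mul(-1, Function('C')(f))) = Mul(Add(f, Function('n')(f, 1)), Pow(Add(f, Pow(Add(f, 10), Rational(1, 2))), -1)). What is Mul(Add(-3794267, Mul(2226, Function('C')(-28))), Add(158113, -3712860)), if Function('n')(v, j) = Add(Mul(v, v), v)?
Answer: Add(Rational(5318384235978359, 401), Mul(Rational(-8640850569624, 401), I, Pow(2, Rational(1, 2)))) ≈ Add(1.3263e+13, Mul(-3.0474e+10, I))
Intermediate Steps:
Function('n')(v, j) = Add(v, Pow(v, 2)) (Function('n')(v, j) = Add(Pow(v, 2), v) = Add(v, Pow(v, 2)))
Function('C')(f) = Add(3, Mul(-1, Pow(Add(f, Pow(Add(10, f), Rational(1, 2))), -1), Add(f, Mul(f, Add(1, f))))) (Function('C')(f) = Add(3, Mul(-1, Mul(Add(f, Mul(f, Add(1, f))), Pow(Add(f, Pow(Add(f, 10), Rational(1, 2))), -1)))) = Add(3, Mul(-1, Mul(Add(f, Mul(f, Add(1, f))), Pow(Add(f, Pow(Add(10, f), Rational(1, 2))), -1)))) = Add(3, Mul(-1, Mul(Pow(Add(f, Pow(Add(10, f), Rational(1, 2))), -1), Add(f, Mul(f, Add(1, f)))))) = Add(3, Mul(-1, Pow(Add(f, Pow(Add(10, f), Rational(1, 2))), -1), Add(f, Mul(f, Add(1, f))))))
Mul(Add(-3794267, Mul(2226, Function('C')(-28))), Add(158113, -3712860)) = Mul(Add(-3794267, Mul(2226, Mul(Pow(Add(-28, Pow(Add(10, -28), Rational(1, 2))), -1), Add(-28, Mul(-1, Pow(-28, 2)), Mul(3, Pow(Add(10, -28), Rational(1, 2))))))), Add(158113, -3712860)) = Mul(Add(-3794267, Mul(2226, Mul(Pow(Add(-28, Pow(-18, Rational(1, 2))), -1), Add(-28, Mul(-1, 784), Mul(3, Pow(-18, Rational(1, 2))))))), -3554747) = Mul(Add(-3794267, Mul(2226, Mul(Pow(Add(-28, Mul(3, I, Pow(2, Rational(1, 2)))), -1), Add(-28, -784, Mul(3, Mul(3, I, Pow(2, Rational(1, 2)))))))), -3554747) = Mul(Add(-3794267, Mul(2226, Mul(Pow(Add(-28, Mul(3, I, Pow(2, Rational(1, 2)))), -1), Add(-28, -784, Mul(9, I, Pow(2, Rational(1, 2))))))), -3554747) = Mul(Add(-3794267, Mul(2226, Mul(Pow(Add(-28, Mul(3, I, Pow(2, Rational(1, 2)))), -1), Add(-812, Mul(9, I, Pow(2, Rational(1, 2))))))), -3554747) = Mul(Add(-3794267, Mul(2226, Pow(Add(-28, Mul(3, I, Pow(2, Rational(1, 2)))), -1), Add(-812, Mul(9, I, Pow(2, Rational(1, 2)))))), -3554747) = Add(13487659235449, Mul(-7912866822, Pow(Add(-28, Mul(3, I, Pow(2, Rational(1, 2)))), -1), Add(-812, Mul(9, I, Pow(2, Rational(1, 2))))))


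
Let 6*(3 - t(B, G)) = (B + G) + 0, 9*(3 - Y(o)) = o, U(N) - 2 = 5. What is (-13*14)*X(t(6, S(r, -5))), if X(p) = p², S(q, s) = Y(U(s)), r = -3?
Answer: -352352/729 ≈ -483.34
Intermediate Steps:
U(N) = 7 (U(N) = 2 + 5 = 7)
Y(o) = 3 - o/9
S(q, s) = 20/9 (S(q, s) = 3 - ⅑*7 = 3 - 7/9 = 20/9)
t(B, G) = 3 - B/6 - G/6 (t(B, G) = 3 - ((B + G) + 0)/6 = 3 - (B + G)/6 = 3 + (-B/6 - G/6) = 3 - B/6 - G/6)
(-13*14)*X(t(6, S(r, -5))) = (-13*14)*(3 - ⅙*6 - ⅙*20/9)² = -182*(3 - 1 - 10/27)² = -182*(44/27)² = -182*1936/729 = -352352/729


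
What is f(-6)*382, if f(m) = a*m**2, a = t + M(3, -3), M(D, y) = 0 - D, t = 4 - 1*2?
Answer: -13752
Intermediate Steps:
t = 2 (t = 4 - 2 = 2)
M(D, y) = -D
a = -1 (a = 2 - 1*3 = 2 - 3 = -1)
f(m) = -m**2
f(-6)*382 = -1*(-6)**2*382 = -1*36*382 = -36*382 = -13752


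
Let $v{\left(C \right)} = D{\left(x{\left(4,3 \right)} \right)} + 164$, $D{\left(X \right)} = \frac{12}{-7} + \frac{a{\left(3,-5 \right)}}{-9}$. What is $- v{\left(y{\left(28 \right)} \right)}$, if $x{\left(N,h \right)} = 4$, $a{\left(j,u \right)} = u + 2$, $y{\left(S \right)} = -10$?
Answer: $- \frac{3415}{21} \approx -162.62$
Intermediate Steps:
$a{\left(j,u \right)} = 2 + u$
$D{\left(X \right)} = - \frac{29}{21}$ ($D{\left(X \right)} = \frac{12}{-7} + \frac{2 - 5}{-9} = 12 \left(- \frac{1}{7}\right) - - \frac{1}{3} = - \frac{12}{7} + \frac{1}{3} = - \frac{29}{21}$)
$v{\left(C \right)} = \frac{3415}{21}$ ($v{\left(C \right)} = - \frac{29}{21} + 164 = \frac{3415}{21}$)
$- v{\left(y{\left(28 \right)} \right)} = \left(-1\right) \frac{3415}{21} = - \frac{3415}{21}$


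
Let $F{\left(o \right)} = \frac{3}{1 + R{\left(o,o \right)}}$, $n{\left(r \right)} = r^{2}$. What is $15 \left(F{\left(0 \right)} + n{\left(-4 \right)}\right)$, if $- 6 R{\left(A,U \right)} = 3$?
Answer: $330$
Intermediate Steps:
$R{\left(A,U \right)} = - \frac{1}{2}$ ($R{\left(A,U \right)} = \left(- \frac{1}{6}\right) 3 = - \frac{1}{2}$)
$F{\left(o \right)} = 6$ ($F{\left(o \right)} = \frac{3}{1 - \frac{1}{2}} = 3 \frac{1}{\frac{1}{2}} = 3 \cdot 2 = 6$)
$15 \left(F{\left(0 \right)} + n{\left(-4 \right)}\right) = 15 \left(6 + \left(-4\right)^{2}\right) = 15 \left(6 + 16\right) = 15 \cdot 22 = 330$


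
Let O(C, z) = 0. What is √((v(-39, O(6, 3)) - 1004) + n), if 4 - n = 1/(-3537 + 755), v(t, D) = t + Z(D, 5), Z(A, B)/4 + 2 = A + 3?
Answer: I*√8010404558/2782 ≈ 32.171*I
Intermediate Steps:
Z(A, B) = 4 + 4*A (Z(A, B) = -8 + 4*(A + 3) = -8 + 4*(3 + A) = -8 + (12 + 4*A) = 4 + 4*A)
v(t, D) = 4 + t + 4*D (v(t, D) = t + (4 + 4*D) = 4 + t + 4*D)
n = 11129/2782 (n = 4 - 1/(-3537 + 755) = 4 - 1/(-2782) = 4 - 1*(-1/2782) = 4 + 1/2782 = 11129/2782 ≈ 4.0004)
√((v(-39, O(6, 3)) - 1004) + n) = √(((4 - 39 + 4*0) - 1004) + 11129/2782) = √(((4 - 39 + 0) - 1004) + 11129/2782) = √((-35 - 1004) + 11129/2782) = √(-1039 + 11129/2782) = √(-2879369/2782) = I*√8010404558/2782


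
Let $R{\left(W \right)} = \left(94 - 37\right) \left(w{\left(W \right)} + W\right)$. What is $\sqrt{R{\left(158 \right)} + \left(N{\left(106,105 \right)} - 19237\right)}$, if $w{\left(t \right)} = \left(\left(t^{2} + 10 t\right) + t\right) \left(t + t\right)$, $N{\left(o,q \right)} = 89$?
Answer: $\sqrt{480946282} \approx 21931.0$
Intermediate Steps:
$w{\left(t \right)} = 2 t \left(t^{2} + 11 t\right)$ ($w{\left(t \right)} = \left(t^{2} + 11 t\right) 2 t = 2 t \left(t^{2} + 11 t\right)$)
$R{\left(W \right)} = 57 W + 114 W^{2} \left(11 + W\right)$ ($R{\left(W \right)} = \left(94 - 37\right) \left(2 W^{2} \left(11 + W\right) + W\right) = 57 \left(W + 2 W^{2} \left(11 + W\right)\right) = 57 W + 114 W^{2} \left(11 + W\right)$)
$\sqrt{R{\left(158 \right)} + \left(N{\left(106,105 \right)} - 19237\right)} = \sqrt{57 \cdot 158 \left(1 + 2 \cdot 158 \left(11 + 158\right)\right) + \left(89 - 19237\right)} = \sqrt{57 \cdot 158 \left(1 + 2 \cdot 158 \cdot 169\right) - 19148} = \sqrt{57 \cdot 158 \left(1 + 53404\right) - 19148} = \sqrt{57 \cdot 158 \cdot 53405 - 19148} = \sqrt{480965430 - 19148} = \sqrt{480946282}$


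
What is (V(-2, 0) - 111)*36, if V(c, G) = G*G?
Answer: -3996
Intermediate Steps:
V(c, G) = G²
(V(-2, 0) - 111)*36 = (0² - 111)*36 = (0 - 111)*36 = -111*36 = -3996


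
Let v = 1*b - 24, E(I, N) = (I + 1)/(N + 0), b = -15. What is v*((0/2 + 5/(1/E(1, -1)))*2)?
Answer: 780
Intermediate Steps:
E(I, N) = (1 + I)/N
v = -39 (v = 1*(-15) - 24 = -15 - 24 = -39)
v*((0/2 + 5/(1/E(1, -1)))*2) = -39*(0/2 + 5/(1/((1 + 1)/(-1))))*2 = -39*(0*(½) + 5/(1/(-1*2)))*2 = -39*(0 + 5/(1/(-2)))*2 = -39*(0 + 5/(-½))*2 = -39*(0 + 5*(-2))*2 = -39*(0 - 10)*2 = -(-390)*2 = -39*(-20) = 780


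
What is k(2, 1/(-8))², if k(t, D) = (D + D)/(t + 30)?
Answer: 1/16384 ≈ 6.1035e-5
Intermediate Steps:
k(t, D) = 2*D/(30 + t) (k(t, D) = (2*D)/(30 + t) = 2*D/(30 + t))
k(2, 1/(-8))² = (2/(-8*(30 + 2)))² = (2*(-⅛)/32)² = (2*(-⅛)*(1/32))² = (-1/128)² = 1/16384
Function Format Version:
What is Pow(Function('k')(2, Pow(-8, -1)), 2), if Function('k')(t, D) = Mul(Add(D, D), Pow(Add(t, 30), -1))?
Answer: Rational(1, 16384) ≈ 6.1035e-5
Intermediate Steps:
Function('k')(t, D) = Mul(2, D, Pow(Add(30, t), -1)) (Function('k')(t, D) = Mul(Mul(2, D), Pow(Add(30, t), -1)) = Mul(2, D, Pow(Add(30, t), -1)))
Pow(Function('k')(2, Pow(-8, -1)), 2) = Pow(Mul(2, Pow(-8, -1), Pow(Add(30, 2), -1)), 2) = Pow(Mul(2, Rational(-1, 8), Pow(32, -1)), 2) = Pow(Mul(2, Rational(-1, 8), Rational(1, 32)), 2) = Pow(Rational(-1, 128), 2) = Rational(1, 16384)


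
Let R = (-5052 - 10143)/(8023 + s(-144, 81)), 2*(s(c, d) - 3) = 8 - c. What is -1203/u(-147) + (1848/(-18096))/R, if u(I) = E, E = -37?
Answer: 6902944844/211955055 ≈ 32.568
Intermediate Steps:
s(c, d) = 7 - c/2 (s(c, d) = 3 + (8 - c)/2 = 3 + (4 - c/2) = 7 - c/2)
u(I) = -37
R = -15195/8102 (R = (-5052 - 10143)/(8023 + (7 - ½*(-144))) = -15195/(8023 + (7 + 72)) = -15195/(8023 + 79) = -15195/8102 ≈ -1.8755)
-1203/u(-147) + (1848/(-18096))/R = -1203/(-37) + (1848/(-18096))/(-15195/8102) = -1203*(-1/37) + (1848*(-1/18096))*(-8102/15195) = 1203/37 - 77/754*(-8102/15195) = 1203/37 + 311927/5728515 = 6902944844/211955055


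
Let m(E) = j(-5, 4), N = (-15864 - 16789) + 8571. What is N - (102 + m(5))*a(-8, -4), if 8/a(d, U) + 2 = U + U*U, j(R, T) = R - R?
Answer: -120818/5 ≈ -24164.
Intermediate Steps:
N = -24082 (N = -32653 + 8571 = -24082)
j(R, T) = 0
a(d, U) = 8/(-2 + U + U²) (a(d, U) = 8/(-2 + (U + U*U)) = 8/(-2 + (U + U²)) = 8/(-2 + U + U²))
m(E) = 0
N - (102 + m(5))*a(-8, -4) = -24082 - (102 + 0)*8/(-2 - 4 + (-4)²) = -24082 - 102*8/(-2 - 4 + 16) = -24082 - 102*8/10 = -24082 - 102*8*(⅒) = -24082 - 102*4/5 = -24082 - 1*408/5 = -24082 - 408/5 = -120818/5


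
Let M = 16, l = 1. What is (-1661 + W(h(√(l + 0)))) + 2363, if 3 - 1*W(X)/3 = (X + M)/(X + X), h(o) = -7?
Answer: 9981/14 ≈ 712.93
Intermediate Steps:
W(X) = 9 - 3*(16 + X)/(2*X) (W(X) = 9 - 3*(X + 16)/(X + X) = 9 - 3*(16 + X)/(2*X))
(-1661 + W(h(√(l + 0)))) + 2363 = (-1661 + (15/2 - 24/(-7))) + 2363 = (-1661 + (15/2 - 24*(-⅐))) + 2363 = (-1661 + (15/2 + 24/7)) + 2363 = (-1661 + 153/14) + 2363 = -23101/14 + 2363 = 9981/14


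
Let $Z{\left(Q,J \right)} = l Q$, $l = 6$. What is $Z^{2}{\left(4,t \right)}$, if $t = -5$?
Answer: $576$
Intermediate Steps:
$Z{\left(Q,J \right)} = 6 Q$
$Z^{2}{\left(4,t \right)} = \left(6 \cdot 4\right)^{2} = 24^{2} = 576$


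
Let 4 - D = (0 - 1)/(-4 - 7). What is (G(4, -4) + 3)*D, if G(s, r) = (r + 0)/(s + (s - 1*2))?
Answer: 301/33 ≈ 9.1212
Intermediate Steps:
D = 43/11 (D = 4 - (0 - 1)/(-4 - 7) = 4 - (-1)/(-11) = 4 - (-1)*(-1)/11 = 4 - 1*1/11 = 4 - 1/11 = 43/11 ≈ 3.9091)
G(s, r) = r/(-2 + 2*s) (G(s, r) = r/(s + (s - 2)) = r/(s + (-2 + s)) = r/(-2 + 2*s))
(G(4, -4) + 3)*D = ((½)*(-4)/(-1 + 4) + 3)*(43/11) = ((½)*(-4)/3 + 3)*(43/11) = ((½)*(-4)*(⅓) + 3)*(43/11) = (-⅔ + 3)*(43/11) = (7/3)*(43/11) = 301/33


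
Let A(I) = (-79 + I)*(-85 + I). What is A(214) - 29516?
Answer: -12101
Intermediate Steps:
A(I) = (-85 + I)*(-79 + I)
A(214) - 29516 = (6715 + 214² - 164*214) - 29516 = (6715 + 45796 - 35096) - 29516 = 17415 - 29516 = -12101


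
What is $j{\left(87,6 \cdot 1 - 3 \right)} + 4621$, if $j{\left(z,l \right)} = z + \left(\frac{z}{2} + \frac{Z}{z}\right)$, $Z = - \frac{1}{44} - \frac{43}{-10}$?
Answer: $\frac{90944651}{19140} \approx 4751.5$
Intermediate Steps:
$Z = \frac{941}{220}$ ($Z = \left(-1\right) \frac{1}{44} - - \frac{43}{10} = - \frac{1}{44} + \frac{43}{10} = \frac{941}{220} \approx 4.2773$)
$j{\left(z,l \right)} = \frac{3 z}{2} + \frac{941}{220 z}$ ($j{\left(z,l \right)} = z + \left(\frac{z}{2} + \frac{941}{220 z}\right) = \frac{3 z}{2} + \frac{941}{220 z}$)
$j{\left(87,6 \cdot 1 - 3 \right)} + 4621 = \frac{941 + 330 \cdot 87^{2}}{220 \cdot 87} + 4621 = \frac{1}{220} \cdot \frac{1}{87} \left(941 + 330 \cdot 7569\right) + 4621 = \frac{1}{220} \cdot \frac{1}{87} \left(941 + 2497770\right) + 4621 = \frac{1}{220} \cdot \frac{1}{87} \cdot 2498711 + 4621 = \frac{2498711}{19140} + 4621 = \frac{90944651}{19140}$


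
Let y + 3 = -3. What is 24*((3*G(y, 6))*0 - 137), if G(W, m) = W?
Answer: -3288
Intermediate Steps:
y = -6 (y = -3 - 3 = -6)
24*((3*G(y, 6))*0 - 137) = 24*((3*(-6))*0 - 137) = 24*(-18*0 - 137) = 24*(0 - 137) = 24*(-137) = -3288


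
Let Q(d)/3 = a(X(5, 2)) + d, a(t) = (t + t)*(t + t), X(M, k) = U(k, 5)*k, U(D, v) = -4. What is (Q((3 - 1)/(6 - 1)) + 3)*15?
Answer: 11583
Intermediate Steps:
X(M, k) = -4*k
a(t) = 4*t**2 (a(t) = (2*t)*(2*t) = 4*t**2)
Q(d) = 768 + 3*d (Q(d) = 3*(4*(-4*2)**2 + d) = 3*(4*(-8)**2 + d) = 3*(4*64 + d) = 3*(256 + d) = 768 + 3*d)
(Q((3 - 1)/(6 - 1)) + 3)*15 = ((768 + 3*((3 - 1)/(6 - 1))) + 3)*15 = ((768 + 3*(2/5)) + 3)*15 = ((768 + 6/5) + 3)*15 = (3846/5 + 3)*15 = (3861/5)*15 = 11583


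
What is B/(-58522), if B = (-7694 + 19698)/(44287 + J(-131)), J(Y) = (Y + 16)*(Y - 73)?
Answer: -6002/1982344967 ≈ -3.0277e-6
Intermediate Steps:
J(Y) = (-73 + Y)*(16 + Y) (J(Y) = (16 + Y)*(-73 + Y) = (-73 + Y)*(16 + Y))
B = 12004/67747 (B = (-7694 + 19698)/(44287 + (-1168 + (-131)² - 57*(-131))) = 12004/(44287 + (-1168 + 17161 + 7467)) = 12004/(44287 + 23460) = 12004/67747 ≈ 0.17719)
B/(-58522) = (12004/67747)/(-58522) = (12004/67747)*(-1/58522) = -6002/1982344967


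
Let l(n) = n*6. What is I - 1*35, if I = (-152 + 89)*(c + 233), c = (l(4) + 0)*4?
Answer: -20762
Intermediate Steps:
l(n) = 6*n
c = 96 (c = (6*4 + 0)*4 = (24 + 0)*4 = 24*4 = 96)
I = -20727 (I = (-152 + 89)*(96 + 233) = -63*329 = -20727)
I - 1*35 = -20727 - 1*35 = -20727 - 35 = -20762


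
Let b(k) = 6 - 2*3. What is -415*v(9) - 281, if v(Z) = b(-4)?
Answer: -281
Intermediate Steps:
b(k) = 0 (b(k) = 6 - 6 = 0)
v(Z) = 0
-415*v(9) - 281 = -415*0 - 281 = 0 - 281 = -281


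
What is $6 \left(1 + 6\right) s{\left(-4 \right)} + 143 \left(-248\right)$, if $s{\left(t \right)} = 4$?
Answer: $-35296$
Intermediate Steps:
$6 \left(1 + 6\right) s{\left(-4 \right)} + 143 \left(-248\right) = 6 \left(1 + 6\right) 4 + 143 \left(-248\right) = 6 \cdot 7 \cdot 4 - 35464 = 42 \cdot 4 - 35464 = 168 - 35464 = -35296$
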